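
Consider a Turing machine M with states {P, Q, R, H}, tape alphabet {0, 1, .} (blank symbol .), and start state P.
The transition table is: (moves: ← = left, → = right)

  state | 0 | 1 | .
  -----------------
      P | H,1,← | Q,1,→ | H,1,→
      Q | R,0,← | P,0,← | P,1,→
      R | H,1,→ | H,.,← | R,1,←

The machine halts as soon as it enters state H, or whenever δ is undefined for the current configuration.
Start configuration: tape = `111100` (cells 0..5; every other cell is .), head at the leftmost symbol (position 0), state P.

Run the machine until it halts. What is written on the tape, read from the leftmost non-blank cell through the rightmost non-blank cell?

P | .[1]11100   read 1 → write 1, move →, go to Q
Q | .1[1]1100   read 1 → write 0, move ←, go to P
P | .[1]01100   read 1 → write 1, move →, go to Q
Q | .1[0]1100   read 0 → write 0, move ←, go to R
R | .[1]01100   read 1 → write ., move ←, go to H
H | [.].01100
The non-blank tape span at halt is 01100.

01100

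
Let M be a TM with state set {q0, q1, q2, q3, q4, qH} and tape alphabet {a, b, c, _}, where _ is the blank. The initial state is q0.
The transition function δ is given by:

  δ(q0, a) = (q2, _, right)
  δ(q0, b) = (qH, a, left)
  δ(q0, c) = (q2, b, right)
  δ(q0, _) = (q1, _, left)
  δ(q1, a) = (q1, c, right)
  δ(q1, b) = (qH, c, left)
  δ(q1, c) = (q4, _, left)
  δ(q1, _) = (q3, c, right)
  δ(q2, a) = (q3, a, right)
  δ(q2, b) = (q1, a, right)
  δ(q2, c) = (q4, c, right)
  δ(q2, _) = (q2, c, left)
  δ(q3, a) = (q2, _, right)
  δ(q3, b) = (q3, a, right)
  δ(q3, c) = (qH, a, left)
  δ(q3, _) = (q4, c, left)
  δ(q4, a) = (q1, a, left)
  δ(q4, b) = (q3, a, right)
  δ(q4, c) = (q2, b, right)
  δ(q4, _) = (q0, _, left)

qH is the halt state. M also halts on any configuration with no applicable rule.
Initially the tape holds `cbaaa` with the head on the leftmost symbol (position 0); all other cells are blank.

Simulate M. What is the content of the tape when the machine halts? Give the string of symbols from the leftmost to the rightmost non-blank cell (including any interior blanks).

state=q0 head=0 tape=[c]baaa___   (q0,c)→(q2,b,right)
state=q2 head=1 tape=b[b]aaa___   (q2,b)→(q1,a,right)
state=q1 head=2 tape=ba[a]aa___   (q1,a)→(q1,c,right)
state=q1 head=3 tape=bac[a]a___   (q1,a)→(q1,c,right)
state=q1 head=4 tape=bacc[a]___   (q1,a)→(q1,c,right)
state=q1 head=5 tape=baccc[_]__   (q1,_)→(q3,c,right)
state=q3 head=6 tape=bacccc[_]_   (q3,_)→(q4,c,left)
state=q4 head=5 tape=baccc[c]c_   (q4,c)→(q2,b,right)
state=q2 head=6 tape=bacccb[c]_   (q2,c)→(q4,c,right)
state=q4 head=7 tape=bacccbc[_]   (q4,_)→(q0,_,left)
state=q0 head=6 tape=bacccb[c]_   (q0,c)→(q2,b,right)
state=q2 head=7 tape=bacccbb[_]   (q2,_)→(q2,c,left)
state=q2 head=6 tape=bacccb[b]c   (q2,b)→(q1,a,right)
state=q1 head=7 tape=bacccba[c]   (q1,c)→(q4,_,left)
state=q4 head=6 tape=bacccb[a]_   (q4,a)→(q1,a,left)
state=q1 head=5 tape=baccc[b]a_   (q1,b)→(qH,c,left)
state=qH head=4 tape=bacc[c]ca_
The non-blank tape span at halt is bacccca.

bacccca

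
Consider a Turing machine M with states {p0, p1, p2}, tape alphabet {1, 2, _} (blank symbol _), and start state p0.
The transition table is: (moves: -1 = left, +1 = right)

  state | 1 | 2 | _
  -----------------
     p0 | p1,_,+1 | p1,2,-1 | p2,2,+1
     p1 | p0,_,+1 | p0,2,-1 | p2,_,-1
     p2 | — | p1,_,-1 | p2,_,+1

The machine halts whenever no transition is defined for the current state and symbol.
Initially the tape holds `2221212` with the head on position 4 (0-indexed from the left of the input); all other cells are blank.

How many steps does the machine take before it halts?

p0 | __2221[2]12   read 2 → write 2, move -1, go to p1
p1 | __222[1]212   read 1 → write _, move +1, go to p0
p0 | __222_[2]12   read 2 → write 2, move -1, go to p1
p1 | __222[_]212   read _ → write _, move -1, go to p2
p2 | __22[2]_212   read 2 → write _, move -1, go to p1
p1 | __2[2]__212   read 2 → write 2, move -1, go to p0
p0 | __[2]2__212   read 2 → write 2, move -1, go to p1
p1 | _[_]22__212   read _ → write _, move -1, go to p2
p2 | [_]_22__212   read _ → write _, move +1, go to p2
p2 | _[_]22__212   read _ → write _, move +1, go to p2
p2 | __[2]2__212   read 2 → write _, move -1, go to p1
p1 | _[_]_2__212   read _ → write _, move -1, go to p2
p2 | [_]__2__212   read _ → write _, move +1, go to p2
p2 | _[_]_2__212   read _ → write _, move +1, go to p2
p2 | __[_]2__212   read _ → write _, move +1, go to p2
p2 | ___[2]__212   read 2 → write _, move -1, go to p1
p1 | __[_]___212   read _ → write _, move -1, go to p2
p2 | _[_]____212   read _ → write _, move +1, go to p2
p2 | __[_]___212   read _ → write _, move +1, go to p2
p2 | ___[_]__212   read _ → write _, move +1, go to p2
p2 | ____[_]_212   read _ → write _, move +1, go to p2
p2 | _____[_]212   read _ → write _, move +1, go to p2
p2 | ______[2]12   read 2 → write _, move -1, go to p1
p1 | _____[_]_12   read _ → write _, move -1, go to p2
p2 | ____[_]__12   read _ → write _, move +1, go to p2
p2 | _____[_]_12   read _ → write _, move +1, go to p2
p2 | ______[_]12   read _ → write _, move +1, go to p2
p2 | _______[1]2
M halts after 27 transitions.

27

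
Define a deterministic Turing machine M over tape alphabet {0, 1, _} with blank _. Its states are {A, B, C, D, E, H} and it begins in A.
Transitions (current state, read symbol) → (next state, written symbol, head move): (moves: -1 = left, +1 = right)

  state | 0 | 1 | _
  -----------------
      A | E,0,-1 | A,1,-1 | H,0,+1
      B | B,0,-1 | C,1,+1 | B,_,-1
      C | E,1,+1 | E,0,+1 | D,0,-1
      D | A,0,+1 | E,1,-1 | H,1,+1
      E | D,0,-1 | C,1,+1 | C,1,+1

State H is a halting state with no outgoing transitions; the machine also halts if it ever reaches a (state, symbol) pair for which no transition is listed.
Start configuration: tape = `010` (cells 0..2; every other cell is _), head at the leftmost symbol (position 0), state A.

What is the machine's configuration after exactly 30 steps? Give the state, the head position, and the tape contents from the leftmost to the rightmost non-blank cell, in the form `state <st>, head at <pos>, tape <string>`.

state C, head at 0, tape 110000

A | _[0]10__   read 0 → write 0, move -1, go to E
E | [_]010__   read _ → write 1, move +1, go to C
C | 1[0]10__   read 0 → write 1, move +1, go to E
E | 11[1]0__   read 1 → write 1, move +1, go to C
C | 111[0]__   read 0 → write 1, move +1, go to E
E | 1111[_]_   read _ → write 1, move +1, go to C
C | 11111[_]   read _ → write 0, move -1, go to D
D | 1111[1]0   read 1 → write 1, move -1, go to E
E | 111[1]10   read 1 → write 1, move +1, go to C
C | 1111[1]0   read 1 → write 0, move +1, go to E
E | 11110[0]   read 0 → write 0, move -1, go to D
D | 1111[0]0   read 0 → write 0, move +1, go to A
A | 11110[0]   read 0 → write 0, move -1, go to E
E | 1111[0]0   read 0 → write 0, move -1, go to D
D | 111[1]00   read 1 → write 1, move -1, go to E
E | 11[1]100   read 1 → write 1, move +1, go to C
C | 111[1]00   read 1 → write 0, move +1, go to E
E | 1110[0]0   read 0 → write 0, move -1, go to D
D | 111[0]00   read 0 → write 0, move +1, go to A
A | 1110[0]0   read 0 → write 0, move -1, go to E
E | 111[0]00   read 0 → write 0, move -1, go to D
D | 11[1]000   read 1 → write 1, move -1, go to E
E | 1[1]1000   read 1 → write 1, move +1, go to C
C | 11[1]000   read 1 → write 0, move +1, go to E
E | 110[0]00   read 0 → write 0, move -1, go to D
D | 11[0]000   read 0 → write 0, move +1, go to A
A | 110[0]00   read 0 → write 0, move -1, go to E
E | 11[0]000   read 0 → write 0, move -1, go to D
D | 1[1]0000   read 1 → write 1, move -1, go to E
E | [1]10000   read 1 → write 1, move +1, go to C
C | 1[1]0000
After 30 steps: state C, head at 0, tape 110000.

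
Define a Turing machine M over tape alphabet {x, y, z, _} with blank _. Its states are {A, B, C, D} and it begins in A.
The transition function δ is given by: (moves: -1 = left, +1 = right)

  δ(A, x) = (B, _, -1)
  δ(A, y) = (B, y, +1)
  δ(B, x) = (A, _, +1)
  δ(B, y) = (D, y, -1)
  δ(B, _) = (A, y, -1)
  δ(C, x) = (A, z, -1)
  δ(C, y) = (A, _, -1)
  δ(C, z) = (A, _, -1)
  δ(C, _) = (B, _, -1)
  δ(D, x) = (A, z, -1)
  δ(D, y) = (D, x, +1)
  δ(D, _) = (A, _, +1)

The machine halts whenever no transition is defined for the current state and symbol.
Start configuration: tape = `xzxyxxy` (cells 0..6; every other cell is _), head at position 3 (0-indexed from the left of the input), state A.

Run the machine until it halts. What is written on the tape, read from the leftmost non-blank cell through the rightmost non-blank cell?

xzxxx_xx

A | xzx[y]xxy___   read y → write y, move +1, go to B
B | xzxy[x]xy___   read x → write _, move +1, go to A
A | xzxy_[x]y___   read x → write _, move -1, go to B
B | xzxy[_]_y___   read _ → write y, move -1, go to A
A | xzx[y]y_y___   read y → write y, move +1, go to B
B | xzxy[y]_y___   read y → write y, move -1, go to D
D | xzx[y]y_y___   read y → write x, move +1, go to D
D | xzxx[y]_y___   read y → write x, move +1, go to D
D | xzxxx[_]y___   read _ → write _, move +1, go to A
A | xzxxx_[y]___   read y → write y, move +1, go to B
B | xzxxx_y[_]__   read _ → write y, move -1, go to A
A | xzxxx_[y]y__   read y → write y, move +1, go to B
B | xzxxx_y[y]__   read y → write y, move -1, go to D
D | xzxxx_[y]y__   read y → write x, move +1, go to D
D | xzxxx_x[y]__   read y → write x, move +1, go to D
D | xzxxx_xx[_]_   read _ → write _, move +1, go to A
A | xzxxx_xx_[_]
The non-blank tape span at halt is xzxxx_xx.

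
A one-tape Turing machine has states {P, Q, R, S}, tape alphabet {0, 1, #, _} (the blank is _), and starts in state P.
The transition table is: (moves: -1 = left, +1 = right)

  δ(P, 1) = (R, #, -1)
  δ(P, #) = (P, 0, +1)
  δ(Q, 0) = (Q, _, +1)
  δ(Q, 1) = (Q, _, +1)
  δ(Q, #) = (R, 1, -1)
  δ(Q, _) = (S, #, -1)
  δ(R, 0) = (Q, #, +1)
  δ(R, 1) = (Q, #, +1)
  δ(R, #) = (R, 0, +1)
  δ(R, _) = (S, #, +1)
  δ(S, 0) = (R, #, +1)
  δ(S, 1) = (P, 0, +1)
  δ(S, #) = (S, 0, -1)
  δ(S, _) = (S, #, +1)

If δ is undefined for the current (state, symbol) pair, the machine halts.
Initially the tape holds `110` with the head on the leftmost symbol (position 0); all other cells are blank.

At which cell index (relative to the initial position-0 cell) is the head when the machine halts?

state=P head=0 tape=___[1]10___   (P,1)→(R,#,-1)
state=R head=-1 tape=__[_]#10___   (R,_)→(S,#,+1)
state=S head=0 tape=__#[#]10___   (S,#)→(S,0,-1)
state=S head=-1 tape=__[#]010___   (S,#)→(S,0,-1)
state=S head=-2 tape=_[_]0010___   (S,_)→(S,#,+1)
state=S head=-1 tape=_#[0]010___   (S,0)→(R,#,+1)
state=R head=0 tape=_##[0]10___   (R,0)→(Q,#,+1)
state=Q head=1 tape=_###[1]0___   (Q,1)→(Q,_,+1)
state=Q head=2 tape=_###_[0]___   (Q,0)→(Q,_,+1)
state=Q head=3 tape=_###__[_]__   (Q,_)→(S,#,-1)
state=S head=2 tape=_###_[_]#__   (S,_)→(S,#,+1)
state=S head=3 tape=_###_#[#]__   (S,#)→(S,0,-1)
state=S head=2 tape=_###_[#]0__   (S,#)→(S,0,-1)
state=S head=1 tape=_###[_]00__   (S,_)→(S,#,+1)
state=S head=2 tape=_####[0]0__   (S,0)→(R,#,+1)
state=R head=3 tape=_#####[0]__   (R,0)→(Q,#,+1)
state=Q head=4 tape=_######[_]_   (Q,_)→(S,#,-1)
state=S head=3 tape=_#####[#]#_   (S,#)→(S,0,-1)
state=S head=2 tape=_####[#]0#_   (S,#)→(S,0,-1)
state=S head=1 tape=_###[#]00#_   (S,#)→(S,0,-1)
state=S head=0 tape=_##[#]000#_   (S,#)→(S,0,-1)
state=S head=-1 tape=_#[#]0000#_   (S,#)→(S,0,-1)
state=S head=-2 tape=_[#]00000#_   (S,#)→(S,0,-1)
state=S head=-3 tape=[_]000000#_   (S,_)→(S,#,+1)
state=S head=-2 tape=#[0]00000#_   (S,0)→(R,#,+1)
state=R head=-1 tape=##[0]0000#_   (R,0)→(Q,#,+1)
state=Q head=0 tape=###[0]000#_   (Q,0)→(Q,_,+1)
state=Q head=1 tape=###_[0]00#_   (Q,0)→(Q,_,+1)
state=Q head=2 tape=###__[0]0#_   (Q,0)→(Q,_,+1)
state=Q head=3 tape=###___[0]#_   (Q,0)→(Q,_,+1)
state=Q head=4 tape=###____[#]_   (Q,#)→(R,1,-1)
state=R head=3 tape=###___[_]1_   (R,_)→(S,#,+1)
state=S head=4 tape=###___#[1]_   (S,1)→(P,0,+1)
state=P head=5 tape=###___#0[_]
At halt the head is at cell 5.

5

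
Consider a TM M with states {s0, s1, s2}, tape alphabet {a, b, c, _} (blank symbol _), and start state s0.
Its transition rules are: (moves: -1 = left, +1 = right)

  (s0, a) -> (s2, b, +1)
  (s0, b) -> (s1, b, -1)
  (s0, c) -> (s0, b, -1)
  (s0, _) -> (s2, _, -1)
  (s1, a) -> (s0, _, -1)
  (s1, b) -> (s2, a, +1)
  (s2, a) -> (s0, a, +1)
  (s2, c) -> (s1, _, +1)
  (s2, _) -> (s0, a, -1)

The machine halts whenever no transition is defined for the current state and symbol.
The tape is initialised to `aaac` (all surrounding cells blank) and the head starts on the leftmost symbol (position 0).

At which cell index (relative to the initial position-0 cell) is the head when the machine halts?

s0 | [a]aac_   read a → write b, move +1, go to s2
s2 | b[a]ac_   read a → write a, move +1, go to s0
s0 | ba[a]c_   read a → write b, move +1, go to s2
s2 | bab[c]_   read c → write _, move +1, go to s1
s1 | bab_[_]
At halt the head is at cell 4.

4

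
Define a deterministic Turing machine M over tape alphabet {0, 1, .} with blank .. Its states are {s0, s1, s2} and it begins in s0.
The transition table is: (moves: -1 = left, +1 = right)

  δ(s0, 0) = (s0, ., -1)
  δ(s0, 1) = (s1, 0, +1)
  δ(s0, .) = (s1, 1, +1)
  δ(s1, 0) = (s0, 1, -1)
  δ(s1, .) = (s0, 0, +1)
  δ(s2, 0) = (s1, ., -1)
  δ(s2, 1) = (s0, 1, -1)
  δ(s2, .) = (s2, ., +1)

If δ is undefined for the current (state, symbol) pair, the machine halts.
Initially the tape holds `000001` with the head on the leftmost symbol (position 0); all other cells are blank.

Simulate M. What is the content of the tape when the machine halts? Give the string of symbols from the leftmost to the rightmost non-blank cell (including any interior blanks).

0001001

state=s0 head=0 tape=.[0]00001   (s0,0)→(s0,.,-1)
state=s0 head=-1 tape=[.].00001   (s0,.)→(s1,1,+1)
state=s1 head=0 tape=1[.]00001   (s1,.)→(s0,0,+1)
state=s0 head=1 tape=10[0]0001   (s0,0)→(s0,.,-1)
state=s0 head=0 tape=1[0].0001   (s0,0)→(s0,.,-1)
state=s0 head=-1 tape=[1]..0001   (s0,1)→(s1,0,+1)
state=s1 head=0 tape=0[.].0001   (s1,.)→(s0,0,+1)
state=s0 head=1 tape=00[.]0001   (s0,.)→(s1,1,+1)
state=s1 head=2 tape=001[0]001   (s1,0)→(s0,1,-1)
state=s0 head=1 tape=00[1]1001   (s0,1)→(s1,0,+1)
state=s1 head=2 tape=000[1]001
The non-blank tape span at halt is 0001001.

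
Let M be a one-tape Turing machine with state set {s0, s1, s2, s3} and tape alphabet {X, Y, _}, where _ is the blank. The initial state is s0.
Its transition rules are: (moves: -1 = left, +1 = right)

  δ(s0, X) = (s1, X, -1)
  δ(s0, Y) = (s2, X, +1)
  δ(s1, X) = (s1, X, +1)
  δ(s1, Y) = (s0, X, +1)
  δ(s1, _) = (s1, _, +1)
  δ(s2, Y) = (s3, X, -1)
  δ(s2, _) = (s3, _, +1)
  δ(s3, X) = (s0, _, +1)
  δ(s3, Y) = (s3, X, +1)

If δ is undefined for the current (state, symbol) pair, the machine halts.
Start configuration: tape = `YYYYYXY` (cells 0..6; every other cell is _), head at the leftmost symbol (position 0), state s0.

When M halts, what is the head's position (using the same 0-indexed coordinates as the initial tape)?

7

state=s0 head=0 tape=[Y]YYYYXY_   (s0,Y)→(s2,X,+1)
state=s2 head=1 tape=X[Y]YYYXY_   (s2,Y)→(s3,X,-1)
state=s3 head=0 tape=[X]XYYYXY_   (s3,X)→(s0,_,+1)
state=s0 head=1 tape=_[X]YYYXY_   (s0,X)→(s1,X,-1)
state=s1 head=0 tape=[_]XYYYXY_   (s1,_)→(s1,_,+1)
state=s1 head=1 tape=_[X]YYYXY_   (s1,X)→(s1,X,+1)
state=s1 head=2 tape=_X[Y]YYXY_   (s1,Y)→(s0,X,+1)
state=s0 head=3 tape=_XX[Y]YXY_   (s0,Y)→(s2,X,+1)
state=s2 head=4 tape=_XXX[Y]XY_   (s2,Y)→(s3,X,-1)
state=s3 head=3 tape=_XX[X]XXY_   (s3,X)→(s0,_,+1)
state=s0 head=4 tape=_XX_[X]XY_   (s0,X)→(s1,X,-1)
state=s1 head=3 tape=_XX[_]XXY_   (s1,_)→(s1,_,+1)
state=s1 head=4 tape=_XX_[X]XY_   (s1,X)→(s1,X,+1)
state=s1 head=5 tape=_XX_X[X]Y_   (s1,X)→(s1,X,+1)
state=s1 head=6 tape=_XX_XX[Y]_   (s1,Y)→(s0,X,+1)
state=s0 head=7 tape=_XX_XXX[_]
At halt the head is at cell 7.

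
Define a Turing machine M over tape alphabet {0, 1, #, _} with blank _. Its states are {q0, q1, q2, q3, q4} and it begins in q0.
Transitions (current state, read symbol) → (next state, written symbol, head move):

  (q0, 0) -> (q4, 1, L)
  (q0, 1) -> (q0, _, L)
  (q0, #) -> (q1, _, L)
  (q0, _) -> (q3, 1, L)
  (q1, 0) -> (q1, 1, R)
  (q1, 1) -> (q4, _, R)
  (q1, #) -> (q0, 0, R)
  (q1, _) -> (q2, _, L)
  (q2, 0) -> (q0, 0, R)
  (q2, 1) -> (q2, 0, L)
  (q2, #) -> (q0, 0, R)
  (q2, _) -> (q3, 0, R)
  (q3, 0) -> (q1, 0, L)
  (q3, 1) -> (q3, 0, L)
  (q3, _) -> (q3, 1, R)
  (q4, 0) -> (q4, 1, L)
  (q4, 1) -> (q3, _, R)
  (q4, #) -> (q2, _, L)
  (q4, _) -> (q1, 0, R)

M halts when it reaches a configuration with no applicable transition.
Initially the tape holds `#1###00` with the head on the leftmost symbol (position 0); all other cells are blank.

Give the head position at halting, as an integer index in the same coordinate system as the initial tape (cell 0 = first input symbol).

3

q0 | ____[#]1###00   read # → write _, move L, go to q1
q1 | ___[_]_1###00   read _ → write _, move L, go to q2
q2 | __[_]__1###00   read _ → write 0, move R, go to q3
q3 | __0[_]_1###00   read _ → write 1, move R, go to q3
q3 | __01[_]1###00   read _ → write 1, move R, go to q3
q3 | __011[1]###00   read 1 → write 0, move L, go to q3
q3 | __01[1]0###00   read 1 → write 0, move L, go to q3
q3 | __0[1]00###00   read 1 → write 0, move L, go to q3
q3 | __[0]000###00   read 0 → write 0, move L, go to q1
q1 | _[_]0000###00   read _ → write _, move L, go to q2
q2 | [_]_0000###00   read _ → write 0, move R, go to q3
q3 | 0[_]0000###00   read _ → write 1, move R, go to q3
q3 | 01[0]000###00   read 0 → write 0, move L, go to q1
q1 | 0[1]0000###00   read 1 → write _, move R, go to q4
q4 | 0_[0]000###00   read 0 → write 1, move L, go to q4
q4 | 0[_]1000###00   read _ → write 0, move R, go to q1
q1 | 00[1]000###00   read 1 → write _, move R, go to q4
q4 | 00_[0]00###00   read 0 → write 1, move L, go to q4
q4 | 00[_]100###00   read _ → write 0, move R, go to q1
q1 | 000[1]00###00   read 1 → write _, move R, go to q4
q4 | 000_[0]0###00   read 0 → write 1, move L, go to q4
q4 | 000[_]10###00   read _ → write 0, move R, go to q1
q1 | 0000[1]0###00   read 1 → write _, move R, go to q4
q4 | 0000_[0]###00   read 0 → write 1, move L, go to q4
q4 | 0000[_]1###00   read _ → write 0, move R, go to q1
q1 | 00000[1]###00   read 1 → write _, move R, go to q4
q4 | 00000_[#]##00   read # → write _, move L, go to q2
q2 | 00000[_]_##00   read _ → write 0, move R, go to q3
q3 | 000000[_]##00   read _ → write 1, move R, go to q3
q3 | 0000001[#]#00
At halt the head is at cell 3.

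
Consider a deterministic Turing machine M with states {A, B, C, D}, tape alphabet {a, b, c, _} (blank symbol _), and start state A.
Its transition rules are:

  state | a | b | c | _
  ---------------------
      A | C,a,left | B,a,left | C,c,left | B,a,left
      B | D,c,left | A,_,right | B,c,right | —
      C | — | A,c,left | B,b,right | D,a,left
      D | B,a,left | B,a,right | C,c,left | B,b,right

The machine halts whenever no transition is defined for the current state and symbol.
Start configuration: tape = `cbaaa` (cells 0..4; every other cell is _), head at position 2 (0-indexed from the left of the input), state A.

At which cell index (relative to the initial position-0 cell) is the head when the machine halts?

5

state=A head=2 tape=__cb[a]aa_   (A,a)→(C,a,left)
state=C head=1 tape=__c[b]aaa_   (C,b)→(A,c,left)
state=A head=0 tape=__[c]caaa_   (A,c)→(C,c,left)
state=C head=-1 tape=_[_]ccaaa_   (C,_)→(D,a,left)
state=D head=-2 tape=[_]accaaa_   (D,_)→(B,b,right)
state=B head=-1 tape=b[a]ccaaa_   (B,a)→(D,c,left)
state=D head=-2 tape=[b]cccaaa_   (D,b)→(B,a,right)
state=B head=-1 tape=a[c]ccaaa_   (B,c)→(B,c,right)
state=B head=0 tape=ac[c]caaa_   (B,c)→(B,c,right)
state=B head=1 tape=acc[c]aaa_   (B,c)→(B,c,right)
state=B head=2 tape=accc[a]aa_   (B,a)→(D,c,left)
state=D head=1 tape=acc[c]caa_   (D,c)→(C,c,left)
state=C head=0 tape=ac[c]ccaa_   (C,c)→(B,b,right)
state=B head=1 tape=acb[c]caa_   (B,c)→(B,c,right)
state=B head=2 tape=acbc[c]aa_   (B,c)→(B,c,right)
state=B head=3 tape=acbcc[a]a_   (B,a)→(D,c,left)
state=D head=2 tape=acbc[c]ca_   (D,c)→(C,c,left)
state=C head=1 tape=acb[c]cca_   (C,c)→(B,b,right)
state=B head=2 tape=acbb[c]ca_   (B,c)→(B,c,right)
state=B head=3 tape=acbbc[c]a_   (B,c)→(B,c,right)
state=B head=4 tape=acbbcc[a]_   (B,a)→(D,c,left)
state=D head=3 tape=acbbc[c]c_   (D,c)→(C,c,left)
state=C head=2 tape=acbb[c]cc_   (C,c)→(B,b,right)
state=B head=3 tape=acbbb[c]c_   (B,c)→(B,c,right)
state=B head=4 tape=acbbbc[c]_   (B,c)→(B,c,right)
state=B head=5 tape=acbbbcc[_]
At halt the head is at cell 5.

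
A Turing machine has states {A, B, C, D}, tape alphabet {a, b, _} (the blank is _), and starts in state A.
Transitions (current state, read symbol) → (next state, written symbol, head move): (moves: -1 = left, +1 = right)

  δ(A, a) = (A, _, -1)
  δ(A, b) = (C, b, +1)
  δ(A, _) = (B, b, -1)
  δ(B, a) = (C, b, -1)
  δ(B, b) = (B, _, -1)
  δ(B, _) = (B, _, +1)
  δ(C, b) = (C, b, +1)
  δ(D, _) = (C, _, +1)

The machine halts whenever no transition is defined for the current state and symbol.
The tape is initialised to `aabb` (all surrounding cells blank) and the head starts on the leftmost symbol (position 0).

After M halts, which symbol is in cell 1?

A | __[a]abb   read a → write _, move -1, go to A
A | _[_]_abb   read _ → write b, move -1, go to B
B | [_]b_abb   read _ → write _, move +1, go to B
B | _[b]_abb   read b → write _, move -1, go to B
B | [_]__abb   read _ → write _, move +1, go to B
B | _[_]_abb   read _ → write _, move +1, go to B
B | __[_]abb   read _ → write _, move +1, go to B
B | ___[a]bb   read a → write b, move -1, go to C
C | __[_]bbb
Cell 1 holds b when M halts.

b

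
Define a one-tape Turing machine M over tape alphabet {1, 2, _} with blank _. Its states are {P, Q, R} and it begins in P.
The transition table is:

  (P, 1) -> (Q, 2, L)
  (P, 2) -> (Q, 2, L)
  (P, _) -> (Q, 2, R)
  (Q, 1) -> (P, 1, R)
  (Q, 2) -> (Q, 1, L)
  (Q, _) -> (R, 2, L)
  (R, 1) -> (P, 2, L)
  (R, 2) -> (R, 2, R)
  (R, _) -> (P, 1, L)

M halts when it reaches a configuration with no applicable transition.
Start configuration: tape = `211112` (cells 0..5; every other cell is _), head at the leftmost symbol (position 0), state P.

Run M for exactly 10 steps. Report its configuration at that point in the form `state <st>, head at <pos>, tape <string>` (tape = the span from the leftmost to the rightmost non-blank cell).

state Q, head at -2, tape 212211112

P | ___[2]11112   read 2 → write 2, move L, go to Q
Q | __[_]211112   read _ → write 2, move L, go to R
R | _[_]2211112   read _ → write 1, move L, go to P
P | [_]12211112   read _ → write 2, move R, go to Q
Q | 2[1]2211112   read 1 → write 1, move R, go to P
P | 21[2]211112   read 2 → write 2, move L, go to Q
Q | 2[1]2211112   read 1 → write 1, move R, go to P
P | 21[2]211112   read 2 → write 2, move L, go to Q
Q | 2[1]2211112   read 1 → write 1, move R, go to P
P | 21[2]211112   read 2 → write 2, move L, go to Q
Q | 2[1]2211112
After 10 steps: state Q, head at -2, tape 212211112.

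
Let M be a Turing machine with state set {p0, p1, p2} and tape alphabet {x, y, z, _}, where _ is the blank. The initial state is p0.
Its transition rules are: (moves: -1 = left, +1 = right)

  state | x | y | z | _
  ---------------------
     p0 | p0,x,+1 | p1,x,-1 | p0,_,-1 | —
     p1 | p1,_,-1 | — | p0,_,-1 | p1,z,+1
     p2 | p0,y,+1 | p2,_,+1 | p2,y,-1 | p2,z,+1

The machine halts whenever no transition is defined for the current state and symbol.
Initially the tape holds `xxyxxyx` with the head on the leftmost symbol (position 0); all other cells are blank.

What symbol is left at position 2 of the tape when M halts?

state=p0 head=0 tape=__[x]xyxxyx   (p0,x)→(p0,x,+1)
state=p0 head=1 tape=__x[x]yxxyx   (p0,x)→(p0,x,+1)
state=p0 head=2 tape=__xx[y]xxyx   (p0,y)→(p1,x,-1)
state=p1 head=1 tape=__x[x]xxxyx   (p1,x)→(p1,_,-1)
state=p1 head=0 tape=__[x]_xxxyx   (p1,x)→(p1,_,-1)
state=p1 head=-1 tape=_[_]__xxxyx   (p1,_)→(p1,z,+1)
state=p1 head=0 tape=_z[_]_xxxyx   (p1,_)→(p1,z,+1)
state=p1 head=1 tape=_zz[_]xxxyx   (p1,_)→(p1,z,+1)
state=p1 head=2 tape=_zzz[x]xxyx   (p1,x)→(p1,_,-1)
state=p1 head=1 tape=_zz[z]_xxyx   (p1,z)→(p0,_,-1)
state=p0 head=0 tape=_z[z]__xxyx   (p0,z)→(p0,_,-1)
state=p0 head=-1 tape=_[z]___xxyx   (p0,z)→(p0,_,-1)
state=p0 head=-2 tape=[_]____xxyx
Cell 2 holds _ when M halts.

_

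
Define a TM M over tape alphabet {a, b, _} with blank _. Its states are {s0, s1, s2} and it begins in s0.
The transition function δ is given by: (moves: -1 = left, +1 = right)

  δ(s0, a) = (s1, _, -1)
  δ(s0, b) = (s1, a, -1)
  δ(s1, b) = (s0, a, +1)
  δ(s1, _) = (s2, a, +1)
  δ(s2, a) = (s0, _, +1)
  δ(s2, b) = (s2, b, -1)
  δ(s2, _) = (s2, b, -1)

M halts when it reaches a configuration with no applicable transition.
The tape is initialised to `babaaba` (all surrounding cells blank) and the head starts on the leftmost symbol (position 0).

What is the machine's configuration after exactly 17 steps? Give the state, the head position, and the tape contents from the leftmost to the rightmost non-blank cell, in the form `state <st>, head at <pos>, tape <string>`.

s0 | _[b]abaaba   read b → write a, move -1, go to s1
s1 | [_]aabaaba   read _ → write a, move +1, go to s2
s2 | a[a]abaaba   read a → write _, move +1, go to s0
s0 | a_[a]baaba   read a → write _, move -1, go to s1
s1 | a[_]_baaba   read _ → write a, move +1, go to s2
s2 | aa[_]baaba   read _ → write b, move -1, go to s2
s2 | a[a]bbaaba   read a → write _, move +1, go to s0
s0 | a_[b]baaba   read b → write a, move -1, go to s1
s1 | a[_]abaaba   read _ → write a, move +1, go to s2
s2 | aa[a]baaba   read a → write _, move +1, go to s0
s0 | aa_[b]aaba   read b → write a, move -1, go to s1
s1 | aa[_]aaaba   read _ → write a, move +1, go to s2
s2 | aaa[a]aaba   read a → write _, move +1, go to s0
s0 | aaa_[a]aba   read a → write _, move -1, go to s1
s1 | aaa[_]_aba   read _ → write a, move +1, go to s2
s2 | aaaa[_]aba   read _ → write b, move -1, go to s2
s2 | aaa[a]baba   read a → write _, move +1, go to s0
s0 | aaa_[b]aba
After 17 steps: state s0, head at 3, tape aaa_baba.

state s0, head at 3, tape aaa_baba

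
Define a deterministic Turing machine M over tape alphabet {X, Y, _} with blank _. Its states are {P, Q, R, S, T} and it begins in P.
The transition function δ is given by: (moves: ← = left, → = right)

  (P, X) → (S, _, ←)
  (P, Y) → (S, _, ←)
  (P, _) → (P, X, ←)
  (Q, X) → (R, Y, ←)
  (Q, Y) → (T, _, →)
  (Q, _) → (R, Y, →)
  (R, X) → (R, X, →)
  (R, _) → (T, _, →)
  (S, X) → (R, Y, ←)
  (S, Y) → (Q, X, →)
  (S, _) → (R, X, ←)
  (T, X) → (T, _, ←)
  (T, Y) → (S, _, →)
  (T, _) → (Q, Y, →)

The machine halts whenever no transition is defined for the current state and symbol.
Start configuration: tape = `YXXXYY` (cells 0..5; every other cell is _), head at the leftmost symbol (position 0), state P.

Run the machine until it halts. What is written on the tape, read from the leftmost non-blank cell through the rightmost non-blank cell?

P | __[Y]XXXYY   read Y → write _, move ←, go to S
S | _[_]_XXXYY   read _ → write X, move ←, go to R
R | [_]X_XXXYY   read _ → write _, move →, go to T
T | _[X]_XXXYY   read X → write _, move ←, go to T
T | [_]__XXXYY   read _ → write Y, move →, go to Q
Q | Y[_]_XXXYY   read _ → write Y, move →, go to R
R | YY[_]XXXYY   read _ → write _, move →, go to T
T | YY_[X]XXYY   read X → write _, move ←, go to T
T | YY[_]_XXYY   read _ → write Y, move →, go to Q
Q | YYY[_]XXYY   read _ → write Y, move →, go to R
R | YYYY[X]XYY   read X → write X, move →, go to R
R | YYYYX[X]YY   read X → write X, move →, go to R
R | YYYYXX[Y]Y
The non-blank tape span at halt is YYYYXXYY.

YYYYXXYY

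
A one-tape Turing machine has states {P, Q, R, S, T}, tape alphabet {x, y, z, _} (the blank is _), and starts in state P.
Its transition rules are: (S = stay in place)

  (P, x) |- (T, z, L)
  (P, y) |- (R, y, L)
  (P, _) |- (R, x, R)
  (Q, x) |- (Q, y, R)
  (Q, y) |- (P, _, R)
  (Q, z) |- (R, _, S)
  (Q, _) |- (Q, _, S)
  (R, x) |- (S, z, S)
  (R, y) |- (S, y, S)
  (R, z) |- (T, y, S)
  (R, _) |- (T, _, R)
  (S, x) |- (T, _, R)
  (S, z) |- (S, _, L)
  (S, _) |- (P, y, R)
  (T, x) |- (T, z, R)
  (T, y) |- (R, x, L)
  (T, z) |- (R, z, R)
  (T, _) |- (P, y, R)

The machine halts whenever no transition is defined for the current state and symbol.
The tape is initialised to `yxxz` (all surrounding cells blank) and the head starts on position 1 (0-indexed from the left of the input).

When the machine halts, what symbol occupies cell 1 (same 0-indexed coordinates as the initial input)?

_

state=P head=1 tape=_y[x]xz   (P,x)→(T,z,L)
state=T head=0 tape=_[y]zxz   (T,y)→(R,x,L)
state=R head=-1 tape=[_]xzxz   (R,_)→(T,_,R)
state=T head=0 tape=_[x]zxz   (T,x)→(T,z,R)
state=T head=1 tape=_z[z]xz   (T,z)→(R,z,R)
state=R head=2 tape=_zz[x]z   (R,x)→(S,z,S)
state=S head=2 tape=_zz[z]z   (S,z)→(S,_,L)
state=S head=1 tape=_z[z]_z   (S,z)→(S,_,L)
state=S head=0 tape=_[z]__z   (S,z)→(S,_,L)
state=S head=-1 tape=[_]___z   (S,_)→(P,y,R)
state=P head=0 tape=y[_]__z   (P,_)→(R,x,R)
state=R head=1 tape=yx[_]_z   (R,_)→(T,_,R)
state=T head=2 tape=yx_[_]z   (T,_)→(P,y,R)
state=P head=3 tape=yx_y[z]
Cell 1 holds _ when M halts.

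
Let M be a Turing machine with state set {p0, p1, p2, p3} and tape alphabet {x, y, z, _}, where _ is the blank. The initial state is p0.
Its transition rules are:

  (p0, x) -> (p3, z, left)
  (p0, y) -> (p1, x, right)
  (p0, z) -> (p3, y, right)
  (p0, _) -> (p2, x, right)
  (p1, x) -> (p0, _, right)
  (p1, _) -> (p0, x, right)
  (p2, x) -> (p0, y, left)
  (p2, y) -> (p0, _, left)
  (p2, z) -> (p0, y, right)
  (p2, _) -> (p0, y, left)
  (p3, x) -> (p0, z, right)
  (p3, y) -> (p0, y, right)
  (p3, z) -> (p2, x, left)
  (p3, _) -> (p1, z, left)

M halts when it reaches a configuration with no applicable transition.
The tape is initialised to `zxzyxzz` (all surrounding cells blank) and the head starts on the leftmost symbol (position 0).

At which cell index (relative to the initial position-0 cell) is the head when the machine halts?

p0 | [z]xzyxzz   read z → write y, move right, go to p3
p3 | y[x]zyxzz   read x → write z, move right, go to p0
p0 | yz[z]yxzz   read z → write y, move right, go to p3
p3 | yzy[y]xzz   read y → write y, move right, go to p0
p0 | yzyy[x]zz   read x → write z, move left, go to p3
p3 | yzy[y]zzz   read y → write y, move right, go to p0
p0 | yzyy[z]zz   read z → write y, move right, go to p3
p3 | yzyyy[z]z   read z → write x, move left, go to p2
p2 | yzyy[y]xz   read y → write _, move left, go to p0
p0 | yzy[y]_xz   read y → write x, move right, go to p1
p1 | yzyx[_]xz   read _ → write x, move right, go to p0
p0 | yzyxx[x]z   read x → write z, move left, go to p3
p3 | yzyx[x]zz   read x → write z, move right, go to p0
p0 | yzyxz[z]z   read z → write y, move right, go to p3
p3 | yzyxzy[z]   read z → write x, move left, go to p2
p2 | yzyxz[y]x   read y → write _, move left, go to p0
p0 | yzyx[z]_x   read z → write y, move right, go to p3
p3 | yzyxy[_]x   read _ → write z, move left, go to p1
p1 | yzyx[y]zx
At halt the head is at cell 4.

4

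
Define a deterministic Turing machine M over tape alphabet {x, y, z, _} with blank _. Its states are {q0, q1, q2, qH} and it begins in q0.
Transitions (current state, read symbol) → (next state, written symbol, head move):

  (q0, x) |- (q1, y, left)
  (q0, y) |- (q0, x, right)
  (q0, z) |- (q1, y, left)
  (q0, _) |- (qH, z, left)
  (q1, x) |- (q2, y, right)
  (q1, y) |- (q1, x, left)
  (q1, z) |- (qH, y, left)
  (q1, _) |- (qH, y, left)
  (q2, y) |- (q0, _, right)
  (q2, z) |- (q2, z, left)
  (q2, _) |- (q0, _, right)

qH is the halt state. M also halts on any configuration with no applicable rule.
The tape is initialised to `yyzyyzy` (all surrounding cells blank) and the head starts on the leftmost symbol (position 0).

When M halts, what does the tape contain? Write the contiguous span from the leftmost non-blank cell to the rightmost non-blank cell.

xy_xy_xz

q0 | [y]yzyyzy_   read y → write x, move right, go to q0
q0 | x[y]zyyzy_   read y → write x, move right, go to q0
q0 | xx[z]yyzy_   read z → write y, move left, go to q1
q1 | x[x]yyyzy_   read x → write y, move right, go to q2
q2 | xy[y]yyzy_   read y → write _, move right, go to q0
q0 | xy_[y]yzy_   read y → write x, move right, go to q0
q0 | xy_x[y]zy_   read y → write x, move right, go to q0
q0 | xy_xx[z]y_   read z → write y, move left, go to q1
q1 | xy_x[x]yy_   read x → write y, move right, go to q2
q2 | xy_xy[y]y_   read y → write _, move right, go to q0
q0 | xy_xy_[y]_   read y → write x, move right, go to q0
q0 | xy_xy_x[_]   read _ → write z, move left, go to qH
qH | xy_xy_[x]z
The non-blank tape span at halt is xy_xy_xz.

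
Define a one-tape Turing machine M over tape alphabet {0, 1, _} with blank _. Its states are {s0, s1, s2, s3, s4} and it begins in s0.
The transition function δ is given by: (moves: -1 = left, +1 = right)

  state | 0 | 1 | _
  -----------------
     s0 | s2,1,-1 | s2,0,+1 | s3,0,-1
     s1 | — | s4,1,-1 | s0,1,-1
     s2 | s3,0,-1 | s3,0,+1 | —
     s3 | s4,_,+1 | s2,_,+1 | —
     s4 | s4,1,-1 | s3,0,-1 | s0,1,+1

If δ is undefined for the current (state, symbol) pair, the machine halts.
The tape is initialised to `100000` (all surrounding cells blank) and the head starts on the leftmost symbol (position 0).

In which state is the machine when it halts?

s2

s0 | [1]00000_   read 1 → write 0, move +1, go to s2
s2 | 0[0]0000_   read 0 → write 0, move -1, go to s3
s3 | [0]00000_   read 0 → write _, move +1, go to s4
s4 | _[0]0000_   read 0 → write 1, move -1, go to s4
s4 | [_]10000_   read _ → write 1, move +1, go to s0
s0 | 1[1]0000_   read 1 → write 0, move +1, go to s2
s2 | 10[0]000_   read 0 → write 0, move -1, go to s3
s3 | 1[0]0000_   read 0 → write _, move +1, go to s4
s4 | 1_[0]000_   read 0 → write 1, move -1, go to s4
s4 | 1[_]1000_   read _ → write 1, move +1, go to s0
s0 | 11[1]000_   read 1 → write 0, move +1, go to s2
s2 | 110[0]00_   read 0 → write 0, move -1, go to s3
s3 | 11[0]000_   read 0 → write _, move +1, go to s4
s4 | 11_[0]00_   read 0 → write 1, move -1, go to s4
s4 | 11[_]100_   read _ → write 1, move +1, go to s0
s0 | 111[1]00_   read 1 → write 0, move +1, go to s2
s2 | 1110[0]0_   read 0 → write 0, move -1, go to s3
s3 | 111[0]00_   read 0 → write _, move +1, go to s4
s4 | 111_[0]0_   read 0 → write 1, move -1, go to s4
s4 | 111[_]10_   read _ → write 1, move +1, go to s0
s0 | 1111[1]0_   read 1 → write 0, move +1, go to s2
s2 | 11110[0]_   read 0 → write 0, move -1, go to s3
s3 | 1111[0]0_   read 0 → write _, move +1, go to s4
s4 | 1111_[0]_   read 0 → write 1, move -1, go to s4
s4 | 1111[_]1_   read _ → write 1, move +1, go to s0
s0 | 11111[1]_   read 1 → write 0, move +1, go to s2
s2 | 111110[_]
No transition is defined for (s2, _); M halts in state s2.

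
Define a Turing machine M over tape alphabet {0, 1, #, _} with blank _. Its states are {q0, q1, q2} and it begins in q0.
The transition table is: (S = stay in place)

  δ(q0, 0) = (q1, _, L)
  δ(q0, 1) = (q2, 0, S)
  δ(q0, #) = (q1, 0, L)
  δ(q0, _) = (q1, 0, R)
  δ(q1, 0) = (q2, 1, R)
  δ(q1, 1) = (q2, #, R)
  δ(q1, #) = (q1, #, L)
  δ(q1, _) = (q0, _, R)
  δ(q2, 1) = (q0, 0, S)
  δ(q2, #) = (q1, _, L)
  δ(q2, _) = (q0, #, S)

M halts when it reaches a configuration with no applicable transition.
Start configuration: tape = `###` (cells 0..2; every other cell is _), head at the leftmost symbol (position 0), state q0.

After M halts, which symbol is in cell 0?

0

state=q0 head=0 tape=_[#]##   (q0,#)→(q1,0,L)
state=q1 head=-1 tape=[_]0##   (q1,_)→(q0,_,R)
state=q0 head=0 tape=_[0]##   (q0,0)→(q1,_,L)
state=q1 head=-1 tape=[_]_##   (q1,_)→(q0,_,R)
state=q0 head=0 tape=_[_]##   (q0,_)→(q1,0,R)
state=q1 head=1 tape=_0[#]#   (q1,#)→(q1,#,L)
state=q1 head=0 tape=_[0]##   (q1,0)→(q2,1,R)
state=q2 head=1 tape=_1[#]#   (q2,#)→(q1,_,L)
state=q1 head=0 tape=_[1]_#   (q1,1)→(q2,#,R)
state=q2 head=1 tape=_#[_]#   (q2,_)→(q0,#,S)
state=q0 head=1 tape=_#[#]#   (q0,#)→(q1,0,L)
state=q1 head=0 tape=_[#]0#   (q1,#)→(q1,#,L)
state=q1 head=-1 tape=[_]#0#   (q1,_)→(q0,_,R)
state=q0 head=0 tape=_[#]0#   (q0,#)→(q1,0,L)
state=q1 head=-1 tape=[_]00#   (q1,_)→(q0,_,R)
state=q0 head=0 tape=_[0]0#   (q0,0)→(q1,_,L)
state=q1 head=-1 tape=[_]_0#   (q1,_)→(q0,_,R)
state=q0 head=0 tape=_[_]0#   (q0,_)→(q1,0,R)
state=q1 head=1 tape=_0[0]#   (q1,0)→(q2,1,R)
state=q2 head=2 tape=_01[#]   (q2,#)→(q1,_,L)
state=q1 head=1 tape=_0[1]_   (q1,1)→(q2,#,R)
state=q2 head=2 tape=_0#[_]   (q2,_)→(q0,#,S)
state=q0 head=2 tape=_0#[#]   (q0,#)→(q1,0,L)
state=q1 head=1 tape=_0[#]0   (q1,#)→(q1,#,L)
state=q1 head=0 tape=_[0]#0   (q1,0)→(q2,1,R)
state=q2 head=1 tape=_1[#]0   (q2,#)→(q1,_,L)
state=q1 head=0 tape=_[1]_0   (q1,1)→(q2,#,R)
state=q2 head=1 tape=_#[_]0   (q2,_)→(q0,#,S)
state=q0 head=1 tape=_#[#]0   (q0,#)→(q1,0,L)
state=q1 head=0 tape=_[#]00   (q1,#)→(q1,#,L)
state=q1 head=-1 tape=[_]#00   (q1,_)→(q0,_,R)
state=q0 head=0 tape=_[#]00   (q0,#)→(q1,0,L)
state=q1 head=-1 tape=[_]000   (q1,_)→(q0,_,R)
state=q0 head=0 tape=_[0]00   (q0,0)→(q1,_,L)
state=q1 head=-1 tape=[_]_00   (q1,_)→(q0,_,R)
state=q0 head=0 tape=_[_]00   (q0,_)→(q1,0,R)
state=q1 head=1 tape=_0[0]0   (q1,0)→(q2,1,R)
state=q2 head=2 tape=_01[0]
Cell 0 holds 0 when M halts.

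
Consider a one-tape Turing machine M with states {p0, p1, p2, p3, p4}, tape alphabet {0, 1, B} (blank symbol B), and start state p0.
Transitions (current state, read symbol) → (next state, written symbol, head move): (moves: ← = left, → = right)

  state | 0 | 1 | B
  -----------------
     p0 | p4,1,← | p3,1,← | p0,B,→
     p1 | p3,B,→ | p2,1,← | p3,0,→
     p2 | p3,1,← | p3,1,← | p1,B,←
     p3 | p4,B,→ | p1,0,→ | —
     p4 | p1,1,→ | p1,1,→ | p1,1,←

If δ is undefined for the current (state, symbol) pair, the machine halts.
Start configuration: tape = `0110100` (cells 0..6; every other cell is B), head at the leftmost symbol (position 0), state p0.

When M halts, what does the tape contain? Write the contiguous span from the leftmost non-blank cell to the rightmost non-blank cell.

p0 | BB[0]110100   read 0 → write 1, move ←, go to p4
p4 | B[B]1110100   read B → write 1, move ←, go to p1
p1 | [B]11110100   read B → write 0, move →, go to p3
p3 | 0[1]1110100   read 1 → write 0, move →, go to p1
p1 | 00[1]110100   read 1 → write 1, move ←, go to p2
p2 | 0[0]1110100   read 0 → write 1, move ←, go to p3
p3 | [0]11110100   read 0 → write B, move →, go to p4
p4 | B[1]1110100   read 1 → write 1, move →, go to p1
p1 | B1[1]110100   read 1 → write 1, move ←, go to p2
p2 | B[1]1110100   read 1 → write 1, move ←, go to p3
p3 | [B]11110100
The non-blank tape span at halt is 11110100.

11110100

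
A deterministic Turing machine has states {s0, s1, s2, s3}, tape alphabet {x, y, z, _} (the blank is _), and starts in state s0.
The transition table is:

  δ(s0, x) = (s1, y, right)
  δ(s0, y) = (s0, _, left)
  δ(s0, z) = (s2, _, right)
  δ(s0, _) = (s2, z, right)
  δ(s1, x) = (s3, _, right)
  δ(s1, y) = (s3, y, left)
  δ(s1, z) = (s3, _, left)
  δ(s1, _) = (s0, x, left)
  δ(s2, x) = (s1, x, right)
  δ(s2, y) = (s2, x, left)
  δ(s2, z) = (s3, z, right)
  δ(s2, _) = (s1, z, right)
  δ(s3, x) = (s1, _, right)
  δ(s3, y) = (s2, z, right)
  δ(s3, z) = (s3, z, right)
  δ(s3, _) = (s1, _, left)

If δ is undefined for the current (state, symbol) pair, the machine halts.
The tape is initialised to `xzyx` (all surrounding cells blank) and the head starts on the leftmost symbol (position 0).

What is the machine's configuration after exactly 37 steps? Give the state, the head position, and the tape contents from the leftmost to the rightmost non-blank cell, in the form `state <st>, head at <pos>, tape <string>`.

s0 | [x]zyx____   read x → write y, move right, go to s1
s1 | y[z]yx____   read z → write _, move left, go to s3
s3 | [y]_yx____   read y → write z, move right, go to s2
s2 | z[_]yx____   read _ → write z, move right, go to s1
s1 | zz[y]x____   read y → write y, move left, go to s3
s3 | z[z]yx____   read z → write z, move right, go to s3
s3 | zz[y]x____   read y → write z, move right, go to s2
s2 | zzz[x]____   read x → write x, move right, go to s1
s1 | zzzx[_]___   read _ → write x, move left, go to s0
s0 | zzz[x]x___   read x → write y, move right, go to s1
s1 | zzzy[x]___   read x → write _, move right, go to s3
s3 | zzzy_[_]__   read _ → write _, move left, go to s1
s1 | zzzy[_]___   read _ → write x, move left, go to s0
s0 | zzz[y]x___   read y → write _, move left, go to s0
s0 | zz[z]_x___   read z → write _, move right, go to s2
s2 | zz_[_]x___   read _ → write z, move right, go to s1
s1 | zz_z[x]___   read x → write _, move right, go to s3
s3 | zz_z_[_]__   read _ → write _, move left, go to s1
s1 | zz_z[_]___   read _ → write x, move left, go to s0
s0 | zz_[z]x___   read z → write _, move right, go to s2
s2 | zz__[x]___   read x → write x, move right, go to s1
s1 | zz__x[_]__   read _ → write x, move left, go to s0
s0 | zz__[x]x__   read x → write y, move right, go to s1
s1 | zz__y[x]__   read x → write _, move right, go to s3
s3 | zz__y_[_]_   read _ → write _, move left, go to s1
s1 | zz__y[_]__   read _ → write x, move left, go to s0
s0 | zz__[y]x__   read y → write _, move left, go to s0
s0 | zz_[_]_x__   read _ → write z, move right, go to s2
s2 | zz_z[_]x__   read _ → write z, move right, go to s1
s1 | zz_zz[x]__   read x → write _, move right, go to s3
s3 | zz_zz_[_]_   read _ → write _, move left, go to s1
s1 | zz_zz[_]__   read _ → write x, move left, go to s0
s0 | zz_z[z]x__   read z → write _, move right, go to s2
s2 | zz_z_[x]__   read x → write x, move right, go to s1
s1 | zz_z_x[_]_   read _ → write x, move left, go to s0
s0 | zz_z_[x]x_   read x → write y, move right, go to s1
s1 | zz_z_y[x]_   read x → write _, move right, go to s3
s3 | zz_z_y_[_]
After 37 steps: state s3, head at 7, tape zz_z_y.

state s3, head at 7, tape zz_z_y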